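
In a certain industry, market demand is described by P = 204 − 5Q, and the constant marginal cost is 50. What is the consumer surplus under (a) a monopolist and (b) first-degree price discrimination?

Monopoly: CS = 592.9; Perfect PD: CS = 0

The monopolist equates marginal revenue to marginal cost: 204 − 10Q = 50, so Q = 15.4. From demand, P = 127.
CS = ½·(204 − 127)·15.4 = 592.9.
Under first-degree price discrimination the firm charges each unit its demand price and produces up to where P = MC, i.e. Q = 30.8. Consumer surplus is zero; producer surplus equals total surplus.
CS = 0.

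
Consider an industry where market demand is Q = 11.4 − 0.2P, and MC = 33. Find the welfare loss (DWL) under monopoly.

DWL = 14.4

Inverting demand: P = 57 − 5Q.
Under competition P = MC = 33, so Q = (57 − 33)/5 = 4.8.
Monopoly sets MR = MC: 57 − 10Q = 33 ⇒ Q = 2.4, P = 57 − 5·2.4 = 45.
DWL is the triangle between Q = 2.4 and Q = 4.8: ½·(4.8 − 2.4)·(45 − 33) = 14.4.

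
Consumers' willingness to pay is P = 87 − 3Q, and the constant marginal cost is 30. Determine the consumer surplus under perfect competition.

Perfect competition: P = MC = 30, so 87 − 3Q = 30 and Q = 19.
CS = ½·(87 − 30)·19 = 541.5.

CS = 541.5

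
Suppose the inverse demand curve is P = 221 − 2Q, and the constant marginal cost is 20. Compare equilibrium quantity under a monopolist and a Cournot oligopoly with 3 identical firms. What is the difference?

Monopoly sets MR = MC: 221 − 4Q = 20 ⇒ Q = 50.25, P = 221 − 2·50.25 = 120.5.
In a 3-firm Cournot equilibrium, symmetry and the first-order condition give q = (221 − 20)/(8) = 25.125. So Q = 75.375 and P = 70.25.
Change in equilibrium quantity: 75.375 − 50.25 = 25.125.

Q rises by 25.125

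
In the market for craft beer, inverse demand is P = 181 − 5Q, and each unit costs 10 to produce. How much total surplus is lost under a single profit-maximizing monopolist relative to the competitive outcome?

DWL = 731.025

Perfect competition: P = MC = 10, so 181 − 5Q = 10 and Q = 34.2.
A monopolist chooses Q where MR = MC. MR = 181 − 10Q; setting this equal to 10 gives Q = 17.1 and P = 95.5.
DWL is the triangle between Q = 17.1 and Q = 34.2: ½·(34.2 − 17.1)·(95.5 − 10) = 731.025.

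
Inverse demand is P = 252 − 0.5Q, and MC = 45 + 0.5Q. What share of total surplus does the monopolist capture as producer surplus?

PS/TS = 0.75

Monopoly sets MR = MC: 252 − Q = 45 + 0.5Q ⇒ Q = 138, P = 252 − 0.5·138 = 183.
CS = ½·(252 − 183)·138 = 4761.
PS = P·Q − VC(Q) = 183·138 − (45·138 + ½·0.5·138²) = 14283.
Share captured = PS/TS = 14283/19044 = 0.75.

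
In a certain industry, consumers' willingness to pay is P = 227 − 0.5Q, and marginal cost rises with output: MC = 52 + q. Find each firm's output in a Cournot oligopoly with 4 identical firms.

Cournot with 4 identical firms: the symmetric best-response condition is 227 − 2.5q = 52 + q. Each firm produces q = 50, total output Q = 200, price P = 127.

q_i = 50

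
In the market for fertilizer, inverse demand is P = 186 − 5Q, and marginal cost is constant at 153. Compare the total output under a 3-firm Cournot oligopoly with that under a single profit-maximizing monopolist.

Cournot with 3 identical firms: the symmetric best-response condition is 186 − 20q = 153. Each firm produces q = 1.65, total output Q = 4.95, price P = 161.25.
Monopoly sets MR = MC: 186 − 10Q = 153 ⇒ Q = 3.3, P = 186 − 5·3.3 = 169.5.

Cournot: Q = 4.95; Monopoly: Q = 3.3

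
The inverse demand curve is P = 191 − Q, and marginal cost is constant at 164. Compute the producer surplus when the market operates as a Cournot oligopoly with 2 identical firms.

In a 2-firm Cournot equilibrium, symmetry and the first-order condition give q = (191 − 164)/(3) = 9. So Q = 18 and P = 173.
PS = (173 − 164)·18 = 162.

PS = 162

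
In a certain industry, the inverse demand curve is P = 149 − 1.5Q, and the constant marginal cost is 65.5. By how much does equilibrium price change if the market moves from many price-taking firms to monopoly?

Equilibrium price rises by 41.75

Under competition P = MC = 65.5, so Q = (149 − 65.5)/1.5 = 167/3.
The monopolist equates marginal revenue to marginal cost: 149 − 3Q = 65.5, so Q = 167/6. From demand, P = 107.25.
Change in equilibrium price: 107.25 − 65.5 = 41.75.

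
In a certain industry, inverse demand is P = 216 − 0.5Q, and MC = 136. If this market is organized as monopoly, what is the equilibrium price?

A monopolist chooses Q where MR = MC. MR = 216 − Q; setting this equal to 136 gives Q = 80 and P = 176.

P = 176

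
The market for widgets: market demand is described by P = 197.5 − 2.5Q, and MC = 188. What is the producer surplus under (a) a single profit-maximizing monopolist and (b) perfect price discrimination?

Monopoly: PS = 9.025; Perfect PD: PS = 18.05

A monopolist chooses Q where MR = MC. MR = 197.5 − 5Q; setting this equal to 188 gives Q = 1.9 and P = 192.75.
PS = (192.75 − 188)·1.9 = 9.025.
A perfectly discriminating monopolist sells every unit with P(Q) ≥ MC(Q), so output equals the competitive quantity Q = 3.8. Each buyer pays their reservation price, so CS = 0 and the firm captures all surplus.
PS = ½·(197.5 − 188)·3.8 = 18.05.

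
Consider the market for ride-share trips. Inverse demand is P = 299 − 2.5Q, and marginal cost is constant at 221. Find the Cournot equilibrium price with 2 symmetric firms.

P = 247

In a 2-firm Cournot equilibrium, symmetry and the first-order condition give q = (299 − 221)/(7.5) = 10.4. So Q = 20.8 and P = 247.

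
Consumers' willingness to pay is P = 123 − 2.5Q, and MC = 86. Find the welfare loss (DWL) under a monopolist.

Competitive firms price at marginal cost: P = 86, giving Q = 14.8.
The monopolist equates marginal revenue to marginal cost: 123 − 5Q = 86, so Q = 7.4. From demand, P = 104.5.
DWL is the triangle between Q = 7.4 and Q = 14.8: ½·(14.8 − 7.4)·(104.5 − 86) = 68.45.

DWL = 68.45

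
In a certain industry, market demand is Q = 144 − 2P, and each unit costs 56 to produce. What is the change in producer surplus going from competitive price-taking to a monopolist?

Inverting demand: P = 72 − 0.5Q.
Competitive firms price at marginal cost: P = 56, giving Q = 32.
PS = (56 − 56)·32 = 0.
A monopolist chooses Q where MR = MC. MR = 72 − Q; setting this equal to 56 gives Q = 16 and P = 64.
PS = (64 − 56)·16 = 128.
Change in producer surplus: 128 − 0 = 128.

Producer surplus rises by 128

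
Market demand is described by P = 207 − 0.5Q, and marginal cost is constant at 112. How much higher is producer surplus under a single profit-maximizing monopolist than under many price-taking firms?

Competitive firms price at marginal cost: P = 112, giving Q = 190.
PS = (112 − 112)·190 = 0.
A monopolist chooses Q where MR = MC. MR = 207 − Q; setting this equal to 112 gives Q = 95 and P = 159.5.
PS = (159.5 − 112)·95 = 4512.5.
Change in producer surplus: 4512.5 − 0 = 4512.5.

Producer surplus rises by 4512.5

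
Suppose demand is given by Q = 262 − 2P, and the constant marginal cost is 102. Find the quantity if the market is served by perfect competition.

Inverting demand: P = 131 − 0.5Q.
Perfect competition: P = MC = 102, so 131 − 0.5Q = 102 and Q = 58.

Q = 58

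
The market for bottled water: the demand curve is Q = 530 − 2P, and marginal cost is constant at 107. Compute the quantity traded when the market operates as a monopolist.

Q = 158

Inverting demand: P = 265 − 0.5Q.
A monopolist chooses Q where MR = MC. MR = 265 − Q; setting this equal to 107 gives Q = 158 and P = 186.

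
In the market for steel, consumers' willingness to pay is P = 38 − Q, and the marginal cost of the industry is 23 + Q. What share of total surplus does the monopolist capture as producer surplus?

PS/TS = 0.75

The monopolist equates marginal revenue to marginal cost: 38 − 2Q = 23 + Q, so Q = 5. From demand, P = 33.
CS = ½·(38 − 33)·5 = 12.5.
PS = P·Q − VC(Q) = 33·5 − (23·5 + ½·1·5²) = 37.5.
Share captured = PS/TS = 37.5/50 = 0.75.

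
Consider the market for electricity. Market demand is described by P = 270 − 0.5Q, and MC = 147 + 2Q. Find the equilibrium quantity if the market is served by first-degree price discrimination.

Q = 49.2

Under first-degree price discrimination the firm charges each unit its demand price and produces up to where P = MC, i.e. Q = 49.2. Consumer surplus is zero; producer surplus equals total surplus.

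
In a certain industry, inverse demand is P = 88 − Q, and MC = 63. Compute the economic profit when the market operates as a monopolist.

Profit = 156.25

A monopolist chooses Q where MR = MC. MR = 88 − 2Q; setting this equal to 63 gives Q = 12.5 and P = 75.5.
Profit = (75.5 − 63)·12.5 = 156.25.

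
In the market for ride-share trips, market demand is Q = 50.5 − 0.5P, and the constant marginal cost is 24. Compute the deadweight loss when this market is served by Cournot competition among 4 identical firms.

DWL = 59.29

Inverting demand: P = 101 − 2Q.
Perfect competition: P = MC = 24, so 101 − 2Q = 24 and Q = 38.5.
In a 4-firm Cournot equilibrium, symmetry and the first-order condition give q = (101 − 24)/(10) = 7.7. So Q = 30.8 and P = 39.4.
DWL is the triangle between Q = 30.8 and Q = 38.5: ½·(38.5 − 30.8)·(39.4 − 24) = 59.29.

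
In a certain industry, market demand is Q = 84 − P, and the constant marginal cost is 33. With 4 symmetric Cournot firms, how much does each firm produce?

Inverting demand: P = 84 − Q.
Cournot with 4 identical firms: the symmetric best-response condition is 84 − 5q = 33. Each firm produces q = 10.2, total output Q = 40.8, price P = 43.2.

q_i = 10.2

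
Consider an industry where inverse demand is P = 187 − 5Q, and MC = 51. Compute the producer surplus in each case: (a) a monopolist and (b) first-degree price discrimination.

Monopoly sets MR = MC: 187 − 10Q = 51 ⇒ Q = 13.6, P = 187 − 5·13.6 = 119.
PS = (119 − 51)·13.6 = 924.8.
With perfect price discrimination, output is the efficient level Q = 27.2 (where demand meets MC), but every buyer pays their willingness to pay: CS = 0 and PS = total surplus.
PS = ½·(187 − 51)·27.2 = 1849.6.

Monopoly: PS = 924.8; Perfect PD: PS = 1849.6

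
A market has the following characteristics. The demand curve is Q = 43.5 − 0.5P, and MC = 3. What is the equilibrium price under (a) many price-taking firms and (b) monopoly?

Inverting demand: P = 87 − 2Q.
Competitive firms price at marginal cost: P = 3, giving Q = 42.
The monopolist equates marginal revenue to marginal cost: 87 − 4Q = 3, so Q = 21. From demand, P = 45.

Competition: P = 3; Monopoly: P = 45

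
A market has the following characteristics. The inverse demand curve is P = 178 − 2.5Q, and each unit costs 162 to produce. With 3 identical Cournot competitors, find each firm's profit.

π_i = 6.4

With 3 symmetric Cournot firms, each firm's FOC gives 178 − 10q = 162, so q = 1.6, Q = 3·1.6 = 4.8, and P = 166.
Each firm's profit = (166 − 162)·1.6 = 6.4.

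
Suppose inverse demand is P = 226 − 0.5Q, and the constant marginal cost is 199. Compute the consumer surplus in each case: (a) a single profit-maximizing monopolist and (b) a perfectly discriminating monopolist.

Monopoly sets MR = MC: 226 − Q = 199 ⇒ Q = 27, P = 226 − 0.5·27 = 212.5.
CS = ½·(226 − 212.5)·27 = 182.25.
A perfectly discriminating monopolist sells every unit with P(Q) ≥ MC(Q), so output equals the competitive quantity Q = 54. Each buyer pays their reservation price, so CS = 0 and the firm captures all surplus.
CS = 0.

Monopoly: CS = 182.25; Perfect PD: CS = 0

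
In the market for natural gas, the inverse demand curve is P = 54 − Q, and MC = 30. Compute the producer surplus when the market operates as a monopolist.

PS = 144

The monopolist equates marginal revenue to marginal cost: 54 − 2Q = 30, so Q = 12. From demand, P = 42.
PS = (42 − 30)·12 = 144.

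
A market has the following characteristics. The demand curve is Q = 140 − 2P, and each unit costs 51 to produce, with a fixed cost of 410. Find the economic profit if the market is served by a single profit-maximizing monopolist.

Inverting demand: P = 70 − 0.5Q.
The monopolist equates marginal revenue to marginal cost: 70 − Q = 51, so Q = 19. From demand, P = 60.5.
Profit = (60.5 − 51)·19 − 410 = −229.5.

Profit = −229.5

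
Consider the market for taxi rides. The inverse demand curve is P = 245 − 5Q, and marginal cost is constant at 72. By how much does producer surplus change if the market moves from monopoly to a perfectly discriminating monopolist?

Producer surplus rises by 1496.45

A monopolist chooses Q where MR = MC. MR = 245 − 10Q; setting this equal to 72 gives Q = 17.3 and P = 158.5.
PS = (158.5 − 72)·17.3 = 1496.45.
With perfect price discrimination, output is the efficient level Q = 34.6 (where demand meets MC), but every buyer pays their willingness to pay: CS = 0 and PS = total surplus.
PS = ½·(245 − 72)·34.6 = 2992.9.
Change in producer surplus: 2992.9 − 1496.45 = 1496.45.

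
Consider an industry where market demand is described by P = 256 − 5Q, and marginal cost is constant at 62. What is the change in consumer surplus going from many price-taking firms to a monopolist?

Competitive firms price at marginal cost: P = 62, giving Q = 38.8.
CS = ½·(256 − 62)·38.8 = 3763.6.
The monopolist equates marginal revenue to marginal cost: 256 − 10Q = 62, so Q = 19.4. From demand, P = 159.
CS = ½·(256 − 159)·19.4 = 940.9.
Change in consumer surplus: 940.9 − 3763.6 = −2822.7.

CS falls by 2822.7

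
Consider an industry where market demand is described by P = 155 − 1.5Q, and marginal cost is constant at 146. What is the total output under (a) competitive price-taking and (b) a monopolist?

Under competition P = MC = 146, so Q = (155 − 146)/1.5 = 6.
A monopolist chooses Q where MR = MC. MR = 155 − 3Q; setting this equal to 146 gives Q = 3 and P = 150.5.

Competition: Q = 6; Monopoly: Q = 3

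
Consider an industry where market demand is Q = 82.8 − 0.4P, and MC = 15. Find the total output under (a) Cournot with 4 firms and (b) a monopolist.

Inverting demand: P = 207 − 2.5Q.
In a 4-firm Cournot equilibrium, symmetry and the first-order condition give q = (207 − 15)/(12.5) = 15.36. So Q = 61.44 and P = 53.4.
Monopoly sets MR = MC: 207 − 5Q = 15 ⇒ Q = 38.4, P = 207 − 2.5·38.4 = 111.

Cournot: Q = 61.44; Monopoly: Q = 38.4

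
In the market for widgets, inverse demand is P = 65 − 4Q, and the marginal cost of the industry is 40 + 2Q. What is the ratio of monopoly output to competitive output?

Q_m/Q_c = 0.6

The monopolist equates marginal revenue to marginal cost: 65 − 8Q = 40 + 2Q, so Q = 2.5. From demand, P = 55.
Under competition P = MC: 65 − 4Q = 40 + 2Q ⇒ Q = 25/6, P = 145/3.
Ratio Q_m/Q_c = 2.5/(25/6) = 0.6.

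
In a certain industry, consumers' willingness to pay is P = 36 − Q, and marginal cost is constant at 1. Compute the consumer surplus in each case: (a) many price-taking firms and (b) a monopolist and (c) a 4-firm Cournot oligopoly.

Competitive firms price at marginal cost: P = 1, giving Q = 35.
CS = ½·(36 − 1)·35 = 612.5.
The monopolist equates marginal revenue to marginal cost: 36 − 2Q = 1, so Q = 17.5. From demand, P = 18.5.
CS = ½·(36 − 18.5)·17.5 = 153.125.
With 4 symmetric Cournot firms, each firm's FOC gives 36 − 5q = 1, so q = 7, Q = 4·7 = 28, and P = 8.
CS = ½·(36 − 8)·28 = 392.

Competition: CS = 612.5; Monopoly: CS = 153.125; Cournot: CS = 392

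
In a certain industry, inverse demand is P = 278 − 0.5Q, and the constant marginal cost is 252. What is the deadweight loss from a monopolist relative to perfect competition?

DWL = 169

Under competition P = MC = 252, so Q = (278 − 252)/0.5 = 52.
Monopoly sets MR = MC: 278 − Q = 252 ⇒ Q = 26, P = 278 − 0.5·26 = 265.
DWL is the triangle between Q = 26 and Q = 52: ½·(52 − 26)·(265 − 252) = 169.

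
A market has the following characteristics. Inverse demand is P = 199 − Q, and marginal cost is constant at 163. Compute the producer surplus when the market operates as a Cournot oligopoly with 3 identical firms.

In a 3-firm Cournot equilibrium, symmetry and the first-order condition give q = (199 − 163)/(4) = 9. So Q = 27 and P = 172.
PS = (172 − 163)·27 = 243.

PS = 243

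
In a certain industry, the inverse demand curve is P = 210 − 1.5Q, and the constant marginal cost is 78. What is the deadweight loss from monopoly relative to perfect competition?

DWL = 1452

Competitive firms price at marginal cost: P = 78, giving Q = 88.
Monopoly sets MR = MC: 210 − 3Q = 78 ⇒ Q = 44, P = 210 − 1.5·44 = 144.
DWL is the triangle between Q = 44 and Q = 88: ½·(88 − 44)·(144 − 78) = 1452.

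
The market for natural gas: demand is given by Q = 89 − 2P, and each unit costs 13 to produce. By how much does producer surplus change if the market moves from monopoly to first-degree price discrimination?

Inverting demand: P = 44.5 − 0.5Q.
The monopolist equates marginal revenue to marginal cost: 44.5 − Q = 13, so Q = 31.5. From demand, P = 28.75.
PS = (28.75 − 13)·31.5 = 496.125.
With perfect price discrimination, output is the efficient level Q = 63 (where demand meets MC), but every buyer pays their willingness to pay: CS = 0 and PS = total surplus.
PS = ½·(44.5 − 13)·63 = 992.25.
Change in producer surplus: 992.25 − 496.125 = 496.125.

PS rises by 496.125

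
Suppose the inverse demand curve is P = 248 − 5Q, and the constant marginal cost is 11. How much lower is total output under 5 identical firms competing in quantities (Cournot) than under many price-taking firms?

Competitive firms price at marginal cost: P = 11, giving Q = 47.4.
Cournot with 5 identical firms: the symmetric best-response condition is 248 − 30q = 11. Each firm produces q = 7.9, total output Q = 39.5, price P = 50.5.
Change in total output: 39.5 − 47.4 = −7.9.

Q falls by 7.9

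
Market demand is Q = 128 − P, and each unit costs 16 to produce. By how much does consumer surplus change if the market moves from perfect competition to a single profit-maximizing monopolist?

Inverting demand: P = 128 − Q.
Under competition P = MC = 16, so Q = (128 − 16)/1 = 112.
CS = ½·(128 − 16)·112 = 6272.
A monopolist chooses Q where MR = MC. MR = 128 − 2Q; setting this equal to 16 gives Q = 56 and P = 72.
CS = ½·(128 − 72)·56 = 1568.
Change in consumer surplus: 1568 − 6272 = −4704.

CS falls by 4704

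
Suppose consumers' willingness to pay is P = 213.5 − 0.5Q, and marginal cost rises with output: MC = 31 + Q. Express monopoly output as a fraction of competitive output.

Q_m/Q_c = 0.75

Monopoly sets MR = MC: 213.5 − Q = 31 + Q ⇒ Q = 91.25, P = 213.5 − 0.5·91.25 = 167.875.
Competitive equilibrium sets price equal to marginal cost: 213.5 − 0.5Q = 31 + Q, so Q = 365/3 and P = 458/3.
Ratio Q_m/Q_c = 91.25/(365/3) = 0.75.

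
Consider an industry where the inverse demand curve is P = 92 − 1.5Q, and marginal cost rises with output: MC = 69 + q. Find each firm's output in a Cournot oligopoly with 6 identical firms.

Cournot with 6 identical firms: the symmetric best-response condition is 92 − 10.5q = 69 + q. Each firm produces q = 2, total output Q = 12, price P = 74.

q_i = 2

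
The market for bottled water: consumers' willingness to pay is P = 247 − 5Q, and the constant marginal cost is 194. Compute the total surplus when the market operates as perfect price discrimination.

With perfect price discrimination, output is the efficient level Q = 10.6 (where demand meets MC), but every buyer pays their willingness to pay: CS = 0 and PS = total surplus.
TS = 280.9 (equal to competitive TS).

TS = 280.9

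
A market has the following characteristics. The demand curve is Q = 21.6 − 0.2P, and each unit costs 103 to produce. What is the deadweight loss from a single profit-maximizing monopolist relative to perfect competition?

DWL = 0.625

Inverting demand: P = 108 − 5Q.
Perfect competition: P = MC = 103, so 108 − 5Q = 103 and Q = 1.
The monopolist equates marginal revenue to marginal cost: 108 − 10Q = 103, so Q = 0.5. From demand, P = 105.5.
DWL is the triangle between Q = 0.5 and Q = 1: ½·(1 − 0.5)·(105.5 − 103) = 0.625.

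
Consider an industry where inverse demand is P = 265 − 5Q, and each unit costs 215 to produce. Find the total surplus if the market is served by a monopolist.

TS = 187.5

Monopoly sets MR = MC: 265 − 10Q = 215 ⇒ Q = 5, P = 265 − 5·5 = 240.
CS = ½·(265 − 240)·5 = 62.5; PS = (240 − 215)·5 = 125; TS = 187.5.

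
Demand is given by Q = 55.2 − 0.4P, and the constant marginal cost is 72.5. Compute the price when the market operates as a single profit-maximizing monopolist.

P = 105.25

Inverting demand: P = 138 − 2.5Q.
A monopolist chooses Q where MR = MC. MR = 138 − 5Q; setting this equal to 72.5 gives Q = 13.1 and P = 105.25.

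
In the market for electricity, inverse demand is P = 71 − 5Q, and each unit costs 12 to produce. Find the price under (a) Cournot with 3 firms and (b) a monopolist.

With 3 symmetric Cournot firms, each firm's FOC gives 71 − 20q = 12, so q = 2.95, Q = 3·2.95 = 8.85, and P = 26.75.
The monopolist equates marginal revenue to marginal cost: 71 − 10Q = 12, so Q = 5.9. From demand, P = 41.5.

Cournot: P = 26.75; Monopoly: P = 41.5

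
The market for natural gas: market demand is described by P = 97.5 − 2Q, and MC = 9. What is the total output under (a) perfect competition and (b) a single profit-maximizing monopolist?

Competition: Q = 44.25; Monopoly: Q = 22.125

Under competition P = MC = 9, so Q = (97.5 − 9)/2 = 44.25.
The monopolist equates marginal revenue to marginal cost: 97.5 − 4Q = 9, so Q = 22.125. From demand, P = 53.25.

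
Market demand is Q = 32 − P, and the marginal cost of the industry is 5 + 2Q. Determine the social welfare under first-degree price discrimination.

Inverting demand: P = 32 − Q.
A perfectly discriminating monopolist sells every unit with P(Q) ≥ MC(Q), so output equals the competitive quantity Q = 9. Each buyer pays their reservation price, so CS = 0 and the firm captures all surplus.
TS = 121.5 (equal to competitive TS).

TS = 121.5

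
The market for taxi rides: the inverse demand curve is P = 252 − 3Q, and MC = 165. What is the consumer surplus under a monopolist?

CS = 315.375

Monopoly sets MR = MC: 252 − 6Q = 165 ⇒ Q = 14.5, P = 252 − 3·14.5 = 208.5.
CS = ½·(252 − 208.5)·14.5 = 315.375.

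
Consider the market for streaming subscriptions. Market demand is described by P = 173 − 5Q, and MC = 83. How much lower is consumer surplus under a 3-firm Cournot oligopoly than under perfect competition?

Consumer surplus falls by 354.375

Perfect competition: P = MC = 83, so 173 − 5Q = 83 and Q = 18.
CS = ½·(173 − 83)·18 = 810.
Cournot with 3 identical firms: the symmetric best-response condition is 173 − 20q = 83. Each firm produces q = 4.5, total output Q = 13.5, price P = 105.5.
CS = ½·(173 − 105.5)·13.5 = 455.625.
Change in consumer surplus: 455.625 − 810 = −354.375.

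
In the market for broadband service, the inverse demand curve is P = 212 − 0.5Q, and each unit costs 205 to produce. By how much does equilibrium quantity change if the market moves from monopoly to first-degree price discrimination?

Equilibrium quantity rises by 7

A monopolist chooses Q where MR = MC. MR = 212 − Q; setting this equal to 205 gives Q = 7 and P = 208.5.
Under first-degree price discrimination the firm charges each unit its demand price and produces up to where P = MC, i.e. Q = 14. Consumer surplus is zero; producer surplus equals total surplus.
Change in equilibrium quantity: 14 − 7 = 7.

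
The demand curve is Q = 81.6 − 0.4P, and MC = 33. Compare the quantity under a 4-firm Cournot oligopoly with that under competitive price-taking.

Inverting demand: P = 204 − 2.5Q.
In a 4-firm Cournot equilibrium, symmetry and the first-order condition give q = (204 − 33)/(12.5) = 13.68. So Q = 54.72 and P = 67.2.
Perfect competition: P = MC = 33, so 204 − 2.5Q = 33 and Q = 68.4.

Cournot: Q = 54.72; Competition: Q = 68.4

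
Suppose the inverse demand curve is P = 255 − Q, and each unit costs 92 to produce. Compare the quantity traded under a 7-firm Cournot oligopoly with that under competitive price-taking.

Cournot with 7 identical firms: the symmetric best-response condition is 255 − 8q = 92. Each firm produces q = 20.375, total output Q = 142.625, price P = 112.375.
Under competition P = MC = 92, so Q = (255 − 92)/1 = 163.

Cournot: Q = 142.625; Competition: Q = 163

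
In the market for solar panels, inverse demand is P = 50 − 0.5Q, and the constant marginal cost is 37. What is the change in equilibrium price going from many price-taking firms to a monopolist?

Competitive firms price at marginal cost: P = 37, giving Q = 26.
Monopoly sets MR = MC: 50 − Q = 37 ⇒ Q = 13, P = 50 − 0.5·13 = 43.5.
Change in equilibrium price: 43.5 − 37 = 6.5.

P rises by 6.5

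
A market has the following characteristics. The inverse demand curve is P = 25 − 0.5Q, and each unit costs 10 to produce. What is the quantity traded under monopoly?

The monopolist equates marginal revenue to marginal cost: 25 − Q = 10, so Q = 15. From demand, P = 17.5.

Q = 15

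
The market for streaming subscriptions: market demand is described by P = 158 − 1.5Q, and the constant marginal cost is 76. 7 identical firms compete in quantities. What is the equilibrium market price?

In a 7-firm Cournot equilibrium, symmetry and the first-order condition give q = (158 − 76)/(12) = 41/6. So Q = 287/6 and P = 86.25.

P = 86.25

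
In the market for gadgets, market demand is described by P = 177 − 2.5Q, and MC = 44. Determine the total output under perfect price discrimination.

Under first-degree price discrimination the firm charges each unit its demand price and produces up to where P = MC, i.e. Q = 53.2. Consumer surplus is zero; producer surplus equals total surplus.

Q = 53.2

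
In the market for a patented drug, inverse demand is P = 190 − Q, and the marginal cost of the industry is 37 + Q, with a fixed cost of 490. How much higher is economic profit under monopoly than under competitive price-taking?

Under competition P = MC: 190 − Q = 37 + Q ⇒ Q = 76.5, P = 113.5.
Profit = 113.5·76.5 − (37·76.5 + ½·1·76.5²) − 490 = 2436.125.
Monopoly sets MR = MC: 190 − 2Q = 37 + Q ⇒ Q = 51, P = 190 − 51 = 139.
Profit = 139·51 − (37·51 + ½·1·51²) − 490 = 3411.5.
Change in economic profit: 3411.5 − 2436.125 = 975.375.

π rises by 975.375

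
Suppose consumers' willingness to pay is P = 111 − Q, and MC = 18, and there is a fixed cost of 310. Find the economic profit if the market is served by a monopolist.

Profit = 1852.25

Monopoly sets MR = MC: 111 − 2Q = 18 ⇒ Q = 46.5, P = 111 − 46.5 = 64.5.
Profit = (64.5 − 18)·46.5 − 310 = 1852.25.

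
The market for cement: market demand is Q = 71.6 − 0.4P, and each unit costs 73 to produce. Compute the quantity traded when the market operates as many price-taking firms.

Q = 42.4

Inverting demand: P = 179 − 2.5Q.
Perfect competition: P = MC = 73, so 179 − 2.5Q = 73 and Q = 42.4.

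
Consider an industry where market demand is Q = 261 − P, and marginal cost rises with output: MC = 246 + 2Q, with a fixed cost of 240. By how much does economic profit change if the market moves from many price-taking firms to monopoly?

π rises by 3.125

Inverting demand: P = 261 − Q.
Competitive equilibrium sets price equal to marginal cost: 261 − Q = 246 + 2Q, so Q = 5 and P = 256.
Profit = 256·5 − (246·5 + ½·2·5²) − 240 = −215.
A monopolist chooses Q where MR = MC. MR = 261 − 2Q; setting this equal to 246 + 2Q gives Q = 3.75 and P = 257.25.
Profit = 257.25·3.75 − (246·3.75 + ½·2·3.75²) − 240 = −211.875.
Change in economic profit: −211.875 − −215 = 3.125.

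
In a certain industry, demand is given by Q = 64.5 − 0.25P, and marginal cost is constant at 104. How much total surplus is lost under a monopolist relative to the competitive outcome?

Inverting demand: P = 258 − 4Q.
Competitive firms price at marginal cost: P = 104, giving Q = 38.5.
A monopolist chooses Q where MR = MC. MR = 258 − 8Q; setting this equal to 104 gives Q = 19.25 and P = 181.
DWL is the triangle between Q = 19.25 and Q = 38.5: ½·(38.5 − 19.25)·(181 − 104) = 741.125.

DWL = 741.125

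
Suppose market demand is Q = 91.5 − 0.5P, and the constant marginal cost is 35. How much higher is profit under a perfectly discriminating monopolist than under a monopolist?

π rises by 2738

Inverting demand: P = 183 − 2Q.
A monopolist chooses Q where MR = MC. MR = 183 − 4Q; setting this equal to 35 gives Q = 37 and P = 109.
Profit = (109 − 35)·37 = 2738.
With perfect price discrimination, output is the efficient level Q = 74 (where demand meets MC), but every buyer pays their willingness to pay: CS = 0 and PS = total surplus.
PS equals the full surplus area, 5476. Profit = 5476 = 5476.
Change in profit: 5476 − 2738 = 2738.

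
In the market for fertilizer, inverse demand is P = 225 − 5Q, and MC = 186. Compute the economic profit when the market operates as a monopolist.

The monopolist equates marginal revenue to marginal cost: 225 − 10Q = 186, so Q = 3.9. From demand, P = 205.5.
Profit = (205.5 − 186)·3.9 = 76.05.

Profit = 76.05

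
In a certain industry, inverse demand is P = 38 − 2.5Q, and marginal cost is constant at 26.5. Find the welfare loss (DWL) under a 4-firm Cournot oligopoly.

DWL = 1.058

Competitive firms price at marginal cost: P = 26.5, giving Q = 4.6.
In a 4-firm Cournot equilibrium, symmetry and the first-order condition give q = (38 − 26.5)/(12.5) = 0.92. So Q = 3.68 and P = 28.8.
DWL is the triangle between Q = 3.68 and Q = 4.6: ½·(4.6 − 3.68)·(28.8 − 26.5) = 1.058.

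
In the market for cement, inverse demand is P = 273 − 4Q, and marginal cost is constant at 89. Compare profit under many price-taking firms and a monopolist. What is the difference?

Under competition P = MC = 89, so Q = (273 − 89)/4 = 46.
Profit = (89 − 89)·46 = 0.
A monopolist chooses Q where MR = MC. MR = 273 − 8Q; setting this equal to 89 gives Q = 23 and P = 181.
Profit = (181 − 89)·23 = 2116.
Change in profit: 2116 − 0 = 2116.

Profit rises by 2116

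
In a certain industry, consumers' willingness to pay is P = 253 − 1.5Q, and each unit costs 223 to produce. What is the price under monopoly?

P = 238

Monopoly sets MR = MC: 253 − 3Q = 223 ⇒ Q = 10, P = 253 − 1.5·10 = 238.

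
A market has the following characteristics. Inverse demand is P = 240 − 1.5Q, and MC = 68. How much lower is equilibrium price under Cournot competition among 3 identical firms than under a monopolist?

P falls by 43

The monopolist equates marginal revenue to marginal cost: 240 − 3Q = 68, so Q = 172/3. From demand, P = 154.
In a 3-firm Cournot equilibrium, symmetry and the first-order condition give q = (240 − 68)/(6) = 86/3. So Q = 86 and P = 111.
Change in equilibrium price: 111 − 154 = −43.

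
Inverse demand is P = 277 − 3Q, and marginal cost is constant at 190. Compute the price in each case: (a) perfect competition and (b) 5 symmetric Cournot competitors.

Perfect competition: P = MC = 190, so 277 − 3Q = 190 and Q = 29.
Cournot with 5 identical firms: the symmetric best-response condition is 277 − 18q = 190. Each firm produces q = 29/6, total output Q = 145/6, price P = 204.5.

Competition: P = 190; Cournot: P = 204.5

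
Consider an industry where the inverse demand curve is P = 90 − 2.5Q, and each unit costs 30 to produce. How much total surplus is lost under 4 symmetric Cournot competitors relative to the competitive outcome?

DWL = 28.8

Under competition P = MC = 30, so Q = (90 − 30)/2.5 = 24.
Cournot with 4 identical firms: the symmetric best-response condition is 90 − 12.5q = 30. Each firm produces q = 4.8, total output Q = 19.2, price P = 42.
DWL is the triangle between Q = 19.2 and Q = 24: ½·(24 − 19.2)·(42 − 30) = 28.8.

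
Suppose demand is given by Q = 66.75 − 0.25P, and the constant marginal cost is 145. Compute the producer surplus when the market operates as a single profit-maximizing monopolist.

Inverting demand: P = 267 − 4Q.
The monopolist equates marginal revenue to marginal cost: 267 − 8Q = 145, so Q = 15.25. From demand, P = 206.
PS = (206 − 145)·15.25 = 930.25.

PS = 930.25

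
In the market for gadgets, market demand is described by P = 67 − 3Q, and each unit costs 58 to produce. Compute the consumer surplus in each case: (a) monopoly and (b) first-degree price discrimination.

The monopolist equates marginal revenue to marginal cost: 67 − 6Q = 58, so Q = 1.5. From demand, P = 62.5.
CS = ½·(67 − 62.5)·1.5 = 3.375.
With perfect price discrimination, output is the efficient level Q = 3 (where demand meets MC), but every buyer pays their willingness to pay: CS = 0 and PS = total surplus.
CS = 0.

Monopoly: CS = 3.375; Perfect PD: CS = 0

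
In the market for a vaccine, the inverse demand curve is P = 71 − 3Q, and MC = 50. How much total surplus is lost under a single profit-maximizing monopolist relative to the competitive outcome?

DWL = 18.375

Competitive firms price at marginal cost: P = 50, giving Q = 7.
A monopolist chooses Q where MR = MC. MR = 71 − 6Q; setting this equal to 50 gives Q = 3.5 and P = 60.5.
DWL is the triangle between Q = 3.5 and Q = 7: ½·(7 − 3.5)·(60.5 − 50) = 18.375.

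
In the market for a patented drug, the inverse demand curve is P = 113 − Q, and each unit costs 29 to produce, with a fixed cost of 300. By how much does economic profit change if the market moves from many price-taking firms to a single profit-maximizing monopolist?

Economic profit rises by 1764

Competitive firms price at marginal cost: P = 29, giving Q = 84.
Profit = (29 − 29)·84 − 300 = −300.
The monopolist equates marginal revenue to marginal cost: 113 − 2Q = 29, so Q = 42. From demand, P = 71.
Profit = (71 − 29)·42 − 300 = 1464.
Change in economic profit: 1464 − −300 = 1764.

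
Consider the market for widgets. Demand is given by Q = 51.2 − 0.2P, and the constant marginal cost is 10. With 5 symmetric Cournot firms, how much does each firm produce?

q_i = 8.2

Inverting demand: P = 256 − 5Q.
With 5 symmetric Cournot firms, each firm's FOC gives 256 − 30q = 10, so q = 8.2, Q = 5·8.2 = 41, and P = 51.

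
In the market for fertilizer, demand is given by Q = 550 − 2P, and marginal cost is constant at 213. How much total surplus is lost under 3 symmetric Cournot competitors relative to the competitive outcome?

Inverting demand: P = 275 − 0.5Q.
Perfect competition: P = MC = 213, so 275 − 0.5Q = 213 and Q = 124.
Cournot with 3 identical firms: the symmetric best-response condition is 275 − 2q = 213. Each firm produces q = 31, total output Q = 93, price P = 228.5.
DWL is the triangle between Q = 93 and Q = 124: ½·(124 − 93)·(228.5 − 213) = 240.25.

DWL = 240.25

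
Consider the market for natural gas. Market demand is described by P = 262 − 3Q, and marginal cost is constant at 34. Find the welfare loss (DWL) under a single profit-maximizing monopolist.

Competitive firms price at marginal cost: P = 34, giving Q = 76.
A monopolist chooses Q where MR = MC. MR = 262 − 6Q; setting this equal to 34 gives Q = 38 and P = 148.
DWL is the triangle between Q = 38 and Q = 76: ½·(76 − 38)·(148 − 34) = 2166.

DWL = 2166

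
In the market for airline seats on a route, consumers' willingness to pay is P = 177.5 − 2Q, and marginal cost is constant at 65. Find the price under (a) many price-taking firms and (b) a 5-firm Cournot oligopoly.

Competitive firms price at marginal cost: P = 65, giving Q = 56.25.
Cournot with 5 identical firms: the symmetric best-response condition is 177.5 − 12q = 65. Each firm produces q = 9.375, total output Q = 46.875, price P = 83.75.

Competition: P = 65; Cournot: P = 83.75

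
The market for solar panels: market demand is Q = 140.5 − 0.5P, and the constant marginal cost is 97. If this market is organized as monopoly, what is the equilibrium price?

Inverting demand: P = 281 − 2Q.
Monopoly sets MR = MC: 281 − 4Q = 97 ⇒ Q = 46, P = 281 − 2·46 = 189.

P = 189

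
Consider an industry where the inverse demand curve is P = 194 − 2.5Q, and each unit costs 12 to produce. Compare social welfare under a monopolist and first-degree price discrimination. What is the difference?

A monopolist chooses Q where MR = MC. MR = 194 − 5Q; setting this equal to 12 gives Q = 36.4 and P = 103.
CS = ½·(194 − 103)·36.4 = 1656.2; PS = (103 − 12)·36.4 = 3312.4; TS = 4968.6.
A perfectly discriminating monopolist sells every unit with P(Q) ≥ MC(Q), so output equals the competitive quantity Q = 72.8. Each buyer pays their reservation price, so CS = 0 and the firm captures all surplus.
TS = 6624.8 (equal to competitive TS).
Change in social welfare: 6624.8 − 4968.6 = 1656.2.

Social welfare rises by 1656.2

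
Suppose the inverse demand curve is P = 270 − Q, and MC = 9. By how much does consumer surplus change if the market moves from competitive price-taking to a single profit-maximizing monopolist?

Perfect competition: P = MC = 9, so 270 − Q = 9 and Q = 261.
CS = ½·(270 − 9)·261 = 34060.5.
The monopolist equates marginal revenue to marginal cost: 270 − 2Q = 9, so Q = 130.5. From demand, P = 139.5.
CS = ½·(270 − 139.5)·130.5 = 8515.125.
Change in consumer surplus: 8515.125 − 34060.5 = −25545.375.

Consumer surplus falls by 25545.375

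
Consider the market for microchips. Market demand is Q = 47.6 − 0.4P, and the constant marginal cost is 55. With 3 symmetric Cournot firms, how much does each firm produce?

q_i = 6.4

Inverting demand: P = 119 − 2.5Q.
In a 3-firm Cournot equilibrium, symmetry and the first-order condition give q = (119 − 55)/(10) = 6.4. So Q = 19.2 and P = 71.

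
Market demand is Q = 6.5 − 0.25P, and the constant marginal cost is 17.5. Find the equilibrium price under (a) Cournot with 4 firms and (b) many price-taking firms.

Inverting demand: P = 26 − 4Q.
In a 4-firm Cournot equilibrium, symmetry and the first-order condition give q = (26 − 17.5)/(20) = 0.425. So Q = 1.7 and P = 19.2.
Under competition P = MC = 17.5, so Q = (26 − 17.5)/4 = 2.125.

Cournot: P = 19.2; Competition: P = 17.5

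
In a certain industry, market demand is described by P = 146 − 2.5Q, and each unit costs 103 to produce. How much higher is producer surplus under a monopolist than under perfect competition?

Competitive firms price at marginal cost: P = 103, giving Q = 17.2.
PS = (103 − 103)·17.2 = 0.
The monopolist equates marginal revenue to marginal cost: 146 − 5Q = 103, so Q = 8.6. From demand, P = 124.5.
PS = (124.5 − 103)·8.6 = 184.9.
Change in producer surplus: 184.9 − 0 = 184.9.

PS rises by 184.9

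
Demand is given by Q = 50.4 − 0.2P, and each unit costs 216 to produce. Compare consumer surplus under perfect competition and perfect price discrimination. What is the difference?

CS falls by 129.6

Inverting demand: P = 252 − 5Q.
Perfect competition: P = MC = 216, so 252 − 5Q = 216 and Q = 7.2.
CS = ½·(252 − 216)·7.2 = 129.6.
With perfect price discrimination, output is the efficient level Q = 7.2 (where demand meets MC), but every buyer pays their willingness to pay: CS = 0 and PS = total surplus.
CS = 0.
Change in consumer surplus: 0 − 129.6 = −129.6.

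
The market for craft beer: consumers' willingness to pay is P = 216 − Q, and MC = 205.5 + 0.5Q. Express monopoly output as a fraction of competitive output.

Monopoly sets MR = MC: 216 − 2Q = 205.5 + 0.5Q ⇒ Q = 4.2, P = 216 − 4.2 = 211.8.
Competitive equilibrium sets price equal to marginal cost: 216 − Q = 205.5 + 0.5Q, so Q = 7 and P = 209.
Ratio Q_m/Q_c = 4.2/7 = 0.6.

Q_m/Q_c = 0.6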